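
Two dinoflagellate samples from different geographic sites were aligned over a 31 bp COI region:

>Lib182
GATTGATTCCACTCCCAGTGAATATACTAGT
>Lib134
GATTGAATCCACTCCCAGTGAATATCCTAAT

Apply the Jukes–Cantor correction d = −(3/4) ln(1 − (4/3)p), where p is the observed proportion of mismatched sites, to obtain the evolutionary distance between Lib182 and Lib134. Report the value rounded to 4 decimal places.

Mismatches occur at site 7 (T→A), site 26 (A→C), site 30 (G→A).
p = 3/31 = 0.096774.
d = −0.75 · ln(1 − (4/3)·0.096774) = −0.75 · ln(0.870968) = −0.75 · (-0.138150) = 0.1036.

0.1036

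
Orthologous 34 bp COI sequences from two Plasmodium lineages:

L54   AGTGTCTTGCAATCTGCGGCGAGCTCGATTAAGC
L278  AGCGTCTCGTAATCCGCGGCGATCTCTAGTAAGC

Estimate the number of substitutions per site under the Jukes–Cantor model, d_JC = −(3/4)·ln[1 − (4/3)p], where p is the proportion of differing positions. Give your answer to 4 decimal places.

Mismatches occur at site 3 (T/C), site 8 (T/C), site 10 (C/T), site 15 (T/C), site 23 (G/T), site 27 (G/T), site 29 (T/G).
p = 7/34 = 0.205882.
d = −0.75 · ln(1 − (4/3)·0.205882) = −0.75 · ln(0.725491) = −0.75 · (-0.320907) = 0.2407.

0.2407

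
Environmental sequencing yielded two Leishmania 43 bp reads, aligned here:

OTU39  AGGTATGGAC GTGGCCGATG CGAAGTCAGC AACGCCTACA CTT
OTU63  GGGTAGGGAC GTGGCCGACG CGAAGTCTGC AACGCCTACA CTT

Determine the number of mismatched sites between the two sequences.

The sequences differ at positions 1 (A/G), 6 (T/G), 19 (T/C), 28 (A/T).
That gives 4 mismatches out of 43 aligned sites, so the Hamming distance is 4.

4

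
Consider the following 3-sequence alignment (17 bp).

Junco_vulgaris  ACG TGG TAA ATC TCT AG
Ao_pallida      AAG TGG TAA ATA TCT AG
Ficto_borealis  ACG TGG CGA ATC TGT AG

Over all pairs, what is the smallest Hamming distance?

2

Pairwise Hamming distances:
  Junco_vulgaris vs Ao_pallida: 2
  Junco_vulgaris vs Ficto_borealis: 3
  Ao_pallida vs Ficto_borealis: 5
The smallest is 2, between Junco_vulgaris and Ao_pallida.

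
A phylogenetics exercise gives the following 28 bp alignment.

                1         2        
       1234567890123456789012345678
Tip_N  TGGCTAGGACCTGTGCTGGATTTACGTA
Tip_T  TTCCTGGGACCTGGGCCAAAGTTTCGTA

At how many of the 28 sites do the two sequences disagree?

9

Mismatches occur at site 2 (G↔T), site 3 (G↔C), site 6 (A↔G), site 14 (T↔G), site 17 (T↔C), site 18 (G↔A), site 19 (G↔A), site 21 (T↔G), site 24 (A↔T).
That gives 9 mismatches out of 28 aligned sites, so the Hamming distance is 9.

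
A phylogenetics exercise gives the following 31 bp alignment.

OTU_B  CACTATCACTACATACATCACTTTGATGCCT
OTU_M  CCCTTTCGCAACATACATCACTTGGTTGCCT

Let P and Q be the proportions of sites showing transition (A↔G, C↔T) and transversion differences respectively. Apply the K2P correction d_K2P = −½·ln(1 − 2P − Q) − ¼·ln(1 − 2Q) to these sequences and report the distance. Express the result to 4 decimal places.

0.2253

Mismatches occur at site 2 (A→C, transversion), site 5 (A→T, transversion), site 8 (A→G, transition), site 10 (T→A, transversion), site 24 (T→G, transversion), site 26 (A→T, transversion).
Of the 6 differences, 1 transition and 5 transversions over 31 sites: P = 1/31 = 0.032258, Q = 5/31 = 0.161290.
d = −0.5·ln(0.774194) − 0.25·ln(0.677420) = −0.5·(-0.255933) − 0.25·(-0.389464) = 0.2253.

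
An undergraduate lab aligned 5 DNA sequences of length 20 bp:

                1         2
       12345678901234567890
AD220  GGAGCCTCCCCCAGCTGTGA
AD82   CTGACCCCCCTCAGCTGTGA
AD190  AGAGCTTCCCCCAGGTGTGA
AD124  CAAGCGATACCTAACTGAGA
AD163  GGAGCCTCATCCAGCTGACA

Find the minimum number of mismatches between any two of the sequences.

Pairwise Hamming distances:
  AD220 vs AD82: 6
  AD220 vs AD190: 3
  AD220 vs AD124: 9
  AD220 vs AD163: 4
  AD82 vs AD190: 8
  AD82 vs AD124: 11
  AD82 vs AD163: 10
  AD190 vs AD124: 10
  AD190 vs AD163: 7
  AD124 vs AD163: 9
The smallest is 3, between AD220 and AD190.

3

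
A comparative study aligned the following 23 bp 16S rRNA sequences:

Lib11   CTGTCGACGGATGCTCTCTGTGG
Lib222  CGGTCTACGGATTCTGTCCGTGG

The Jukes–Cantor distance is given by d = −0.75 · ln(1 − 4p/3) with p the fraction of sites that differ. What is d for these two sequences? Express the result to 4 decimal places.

The sequences differ at positions 2 (T/G), 6 (G/T), 13 (G/T), 16 (C/G), 19 (T/C).
p = 5/23 = 0.217391.
d = −0.75 · ln(1 − (4/3)·0.217391) = −0.75 · ln(0.710145) = −0.75 · (-0.342286) = 0.2567.

0.2567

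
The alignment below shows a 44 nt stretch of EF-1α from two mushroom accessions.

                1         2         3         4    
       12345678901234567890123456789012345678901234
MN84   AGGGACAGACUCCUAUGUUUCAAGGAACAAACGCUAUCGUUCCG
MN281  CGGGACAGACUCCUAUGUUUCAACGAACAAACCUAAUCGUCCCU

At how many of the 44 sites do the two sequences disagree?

Differing sites — 1:A/C; 24:G/C; 33:G/C; 34:C/U; 35:U/A; 41:U/C; 44:G/U.
That gives 7 mismatches out of 44 aligned sites, so the Hamming distance is 7.

7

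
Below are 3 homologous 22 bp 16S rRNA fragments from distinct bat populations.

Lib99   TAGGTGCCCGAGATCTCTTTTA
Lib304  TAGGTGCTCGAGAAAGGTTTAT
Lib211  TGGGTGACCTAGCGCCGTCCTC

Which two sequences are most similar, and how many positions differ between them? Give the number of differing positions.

7

Pairwise Hamming distances:
  Lib99 vs Lib304: 7
  Lib99 vs Lib211: 10
  Lib304 vs Lib211: 12
The smallest is 7, between Lib99 and Lib304.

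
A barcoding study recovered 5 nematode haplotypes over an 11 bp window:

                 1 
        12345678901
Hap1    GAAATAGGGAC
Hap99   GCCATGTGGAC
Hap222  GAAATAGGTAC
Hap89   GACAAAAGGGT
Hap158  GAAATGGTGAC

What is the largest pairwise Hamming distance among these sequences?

7

Pairwise Hamming distances:
  Hap1 vs Hap99: 4
  Hap1 vs Hap222: 1
  Hap1 vs Hap89: 5
  Hap1 vs Hap158: 2
  Hap99 vs Hap222: 5
  Hap99 vs Hap89: 6
  Hap99 vs Hap158: 4
  Hap222 vs Hap89: 6
  Hap222 vs Hap158: 3
  Hap89 vs Hap158: 7
The largest is 7, between Hap89 and Hap158.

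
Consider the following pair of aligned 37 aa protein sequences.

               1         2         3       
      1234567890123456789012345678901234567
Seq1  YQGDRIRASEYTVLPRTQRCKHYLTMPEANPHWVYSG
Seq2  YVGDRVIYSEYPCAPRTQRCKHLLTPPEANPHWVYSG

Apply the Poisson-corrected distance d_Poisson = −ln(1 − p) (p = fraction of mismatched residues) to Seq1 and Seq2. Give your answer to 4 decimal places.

The sequences differ at positions 2 (Q/V), 6 (I/V), 7 (R/I), 8 (A/Y), 12 (T/P), 13 (V/C), 14 (L/A), 23 (Y/L), 26 (M/P).
p = 9/37 = 0.243243.
d = −ln(1 − 0.243243) = −ln(0.756757) = 0.2787.

0.2787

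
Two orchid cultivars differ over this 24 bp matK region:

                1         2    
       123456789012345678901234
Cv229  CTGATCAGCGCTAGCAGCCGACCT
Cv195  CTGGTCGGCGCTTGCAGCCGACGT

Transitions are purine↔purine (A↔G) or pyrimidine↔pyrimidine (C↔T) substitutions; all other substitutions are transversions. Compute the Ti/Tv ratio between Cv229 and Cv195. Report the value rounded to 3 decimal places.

1.000

The sequences differ at positions 4 (A/G, transition), 7 (A/G, transition), 13 (A/T, transversion), 23 (C/G, transversion).
Of the 4 differences, 2 transitions and 2 transversions, so Ti/Tv = 2/2 = 1.000.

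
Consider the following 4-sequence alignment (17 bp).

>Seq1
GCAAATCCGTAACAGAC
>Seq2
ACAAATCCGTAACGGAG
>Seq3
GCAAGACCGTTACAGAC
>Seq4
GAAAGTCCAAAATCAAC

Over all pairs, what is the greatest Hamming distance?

Pairwise Hamming distances:
  Seq1 vs Seq2: 3
  Seq1 vs Seq3: 3
  Seq1 vs Seq4: 7
  Seq2 vs Seq3: 6
  Seq2 vs Seq4: 9
  Seq3 vs Seq4: 8
The largest is 9, between Seq2 and Seq4.

9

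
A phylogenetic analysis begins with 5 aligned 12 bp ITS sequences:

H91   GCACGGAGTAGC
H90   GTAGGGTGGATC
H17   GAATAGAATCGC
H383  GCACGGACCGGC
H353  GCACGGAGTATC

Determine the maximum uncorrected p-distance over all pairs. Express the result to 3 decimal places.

Pairwise Hamming distances:
  H91 vs H90: 5
  H91 vs H17: 5
  H91 vs H383: 3
  H91 vs H353: 1
  H90 vs H17: 8
  H90 vs H383: 7
  H90 vs H353: 4
  H17 vs H383: 6
  H17 vs H353: 6
  H383 vs H353: 4
The largest is 8 mismatches, between H90 and H17; p = 8/12 = 0.667.

0.667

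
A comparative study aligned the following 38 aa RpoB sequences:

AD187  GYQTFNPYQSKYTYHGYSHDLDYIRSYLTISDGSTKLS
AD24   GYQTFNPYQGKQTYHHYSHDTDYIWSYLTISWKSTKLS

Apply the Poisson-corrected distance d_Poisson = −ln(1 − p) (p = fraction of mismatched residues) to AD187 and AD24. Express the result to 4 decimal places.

Differing sites — 10:S/G; 12:Y/Q; 16:G/H; 21:L/T; 25:R/W; 32:D/W; 33:G/K.
p = 7/38 = 0.184211.
d = −ln(1 − 0.184211) = −ln(0.815789) = 0.2036.

0.2036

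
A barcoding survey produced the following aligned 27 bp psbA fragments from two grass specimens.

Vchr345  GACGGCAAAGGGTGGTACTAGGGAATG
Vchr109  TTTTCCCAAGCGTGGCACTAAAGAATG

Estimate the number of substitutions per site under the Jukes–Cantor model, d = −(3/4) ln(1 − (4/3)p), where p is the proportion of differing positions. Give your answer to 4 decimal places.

Mismatches occur at site 1 (G↔T), site 2 (A↔T), site 3 (C↔T), site 4 (G↔T), site 5 (G↔C), site 7 (A↔C), site 11 (G↔C), site 16 (T↔C), site 21 (G↔A), site 22 (G↔A).
p = 10/27 = 0.370370.
d = −0.75 · ln(1 − (4/3)·0.370370) = −0.75 · ln(0.506173) = −0.75 · (-0.680877) = 0.5107.

0.5107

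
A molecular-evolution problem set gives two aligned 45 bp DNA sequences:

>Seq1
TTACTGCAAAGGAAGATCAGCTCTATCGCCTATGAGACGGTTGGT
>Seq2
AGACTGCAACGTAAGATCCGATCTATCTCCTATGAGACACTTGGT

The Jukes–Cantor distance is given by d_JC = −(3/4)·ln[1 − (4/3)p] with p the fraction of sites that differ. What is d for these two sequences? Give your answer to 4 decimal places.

0.2326

Mismatches occur at site 1 (T→A), site 2 (T→G), site 10 (A→C), site 12 (G→T), site 19 (A→C), site 21 (C→A), site 28 (G→T), site 39 (G→A), site 40 (G→C).
p = 9/45 = 0.200000.
d = −0.75 · ln(1 − (4/3)·0.200000) = −0.75 · ln(0.733333) = −0.75 · (-0.310155) = 0.2326.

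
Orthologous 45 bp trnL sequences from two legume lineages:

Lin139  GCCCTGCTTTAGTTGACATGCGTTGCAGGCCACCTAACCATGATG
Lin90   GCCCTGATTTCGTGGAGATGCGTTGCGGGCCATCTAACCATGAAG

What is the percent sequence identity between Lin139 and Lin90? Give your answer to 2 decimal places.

Differing sites — 7:C/A; 11:A/C; 14:T/G; 17:C/G; 27:A/G; 33:C/T; 44:T/A.
38 of the 45 sites match, so the percent identity is 38/45 × 100 = 84.44%.

84.44%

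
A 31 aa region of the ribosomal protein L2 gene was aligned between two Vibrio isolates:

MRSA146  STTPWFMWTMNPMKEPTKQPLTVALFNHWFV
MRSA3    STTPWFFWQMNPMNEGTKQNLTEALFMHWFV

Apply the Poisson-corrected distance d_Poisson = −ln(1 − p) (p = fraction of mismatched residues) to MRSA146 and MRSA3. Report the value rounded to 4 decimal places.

Differing sites — 7:M/F; 9:T/Q; 14:K/N; 16:P/G; 20:P/N; 23:V/E; 27:N/M.
p = 7/31 = 0.225806.
d = −ln(1 − 0.225806) = −ln(0.774194) = 0.2559.

0.2559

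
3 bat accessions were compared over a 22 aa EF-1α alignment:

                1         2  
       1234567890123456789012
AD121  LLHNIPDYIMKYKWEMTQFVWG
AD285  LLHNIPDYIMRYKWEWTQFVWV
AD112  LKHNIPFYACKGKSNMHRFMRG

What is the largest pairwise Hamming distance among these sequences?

Pairwise Hamming distances:
  AD121 vs AD285: 3
  AD121 vs AD112: 11
  AD285 vs AD112: 14
The largest is 14, between AD285 and AD112.

14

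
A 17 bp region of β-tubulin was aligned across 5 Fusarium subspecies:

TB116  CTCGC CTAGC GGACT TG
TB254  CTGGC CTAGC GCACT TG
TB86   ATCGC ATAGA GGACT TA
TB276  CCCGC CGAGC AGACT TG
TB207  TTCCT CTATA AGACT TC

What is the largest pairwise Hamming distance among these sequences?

Pairwise Hamming distances:
  TB116 vs TB254: 2
  TB116 vs TB86: 4
  TB116 vs TB276: 3
  TB116 vs TB207: 7
  TB254 vs TB86: 6
  TB254 vs TB276: 5
  TB254 vs TB207: 9
  TB86 vs TB276: 7
  TB86 vs TB207: 7
  TB276 vs TB207: 8
The largest is 9, between TB254 and TB207.

9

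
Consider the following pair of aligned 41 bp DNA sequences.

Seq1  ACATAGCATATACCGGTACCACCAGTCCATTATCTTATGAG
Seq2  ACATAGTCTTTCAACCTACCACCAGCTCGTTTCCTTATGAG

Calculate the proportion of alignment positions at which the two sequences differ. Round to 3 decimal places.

0.317

Mismatches occur at site 7 (C↔T), site 8 (A↔C), site 10 (A↔T), site 12 (A↔C), site 13 (C↔A), site 14 (C↔A), site 15 (G↔C), site 16 (G↔C), site 26 (T↔C), site 27 (C↔T), site 29 (A↔G), site 32 (A↔T), site 33 (T↔C).
There are 13 differences over 41 sites, so p = 13/41 = 0.317.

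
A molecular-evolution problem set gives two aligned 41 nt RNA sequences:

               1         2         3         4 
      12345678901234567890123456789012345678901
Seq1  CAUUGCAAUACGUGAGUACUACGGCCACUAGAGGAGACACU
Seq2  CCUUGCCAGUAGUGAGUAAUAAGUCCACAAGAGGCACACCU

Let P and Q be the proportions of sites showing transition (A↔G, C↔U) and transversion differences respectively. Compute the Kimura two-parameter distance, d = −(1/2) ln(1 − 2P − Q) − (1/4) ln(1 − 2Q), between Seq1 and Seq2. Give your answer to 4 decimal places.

0.4791

Differing sites — 2:A/C (Tv); 7:A/C (Tv); 9:U/G (Tv); 10:A/U (Tv); 11:C/A (Tv); 19:C/A (Tv); 22:C/A (Tv); 24:G/U (Tv); 29:U/A (Tv); 35:A/C (Tv); 36:G/A (Ti); 37:A/C (Tv); 38:C/A (Tv); 39:A/C (Tv).
Of the 14 differences, 1 transition and 13 transversions over 41 sites: P = 1/41 = 0.024390, Q = 13/41 = 0.317073.
d = −0.5·ln(0.634147) − 0.25·ln(0.365854) = −0.5·(-0.455474) − 0.25·(-1.005521) = 0.4791.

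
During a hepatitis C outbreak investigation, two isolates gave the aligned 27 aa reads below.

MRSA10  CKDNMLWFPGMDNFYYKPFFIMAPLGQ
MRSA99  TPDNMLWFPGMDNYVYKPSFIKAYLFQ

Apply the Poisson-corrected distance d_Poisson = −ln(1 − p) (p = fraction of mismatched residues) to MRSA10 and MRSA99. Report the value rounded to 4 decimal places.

0.3514

The sequences differ at positions 1 (C/T), 2 (K/P), 14 (F/Y), 15 (Y/V), 19 (F/S), 22 (M/K), 24 (P/Y), 26 (G/F).
p = 8/27 = 0.296296.
d = −ln(1 − 0.296296) = −ln(0.703704) = 0.3514.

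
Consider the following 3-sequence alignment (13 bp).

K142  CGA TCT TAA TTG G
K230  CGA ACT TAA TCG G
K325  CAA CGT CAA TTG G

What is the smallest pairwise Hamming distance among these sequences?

2

Pairwise Hamming distances:
  K142 vs K230: 2
  K142 vs K325: 4
  K230 vs K325: 5
The smallest is 2, between K142 and K230.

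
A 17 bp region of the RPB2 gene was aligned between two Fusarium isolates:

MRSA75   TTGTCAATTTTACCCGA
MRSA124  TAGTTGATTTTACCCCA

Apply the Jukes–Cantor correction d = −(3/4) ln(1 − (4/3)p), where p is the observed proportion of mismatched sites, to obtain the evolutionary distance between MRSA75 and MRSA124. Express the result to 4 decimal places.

Differing sites — 2:T/A; 5:C/T; 6:A/G; 16:G/C.
p = 4/17 = 0.235294.
d = −0.75 · ln(1 − (4/3)·0.235294) = −0.75 · ln(0.686275) = −0.75 · (-0.376477) = 0.2824.

0.2824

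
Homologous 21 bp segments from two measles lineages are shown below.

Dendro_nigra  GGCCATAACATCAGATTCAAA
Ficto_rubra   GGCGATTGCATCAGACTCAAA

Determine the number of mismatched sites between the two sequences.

Mismatches occur at site 4 (C↔G), site 7 (A↔T), site 8 (A↔G), site 16 (T↔C).
That gives 4 mismatches out of 21 aligned sites, so the Hamming distance is 4.

4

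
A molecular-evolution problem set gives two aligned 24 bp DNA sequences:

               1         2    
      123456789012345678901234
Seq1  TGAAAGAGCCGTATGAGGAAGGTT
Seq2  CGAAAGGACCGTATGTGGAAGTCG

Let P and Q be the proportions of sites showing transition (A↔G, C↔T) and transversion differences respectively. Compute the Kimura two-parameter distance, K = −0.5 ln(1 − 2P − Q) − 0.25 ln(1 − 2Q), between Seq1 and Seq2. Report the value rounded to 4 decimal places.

Differing sites — 1:T/C (Ti); 7:A/G (Ti); 8:G/A (Ti); 16:A/T (Tv); 22:G/T (Tv); 23:T/C (Ti); 24:T/G (Tv).
Of the 7 differences, 4 transitions and 3 transversions over 24 sites: P = 4/24 = 0.166667, Q = 3/24 = 0.125000.
d = −0.5·ln(0.541666) − 0.25·ln(0.750000) = −0.5·(-0.613106) − 0.25·(-0.287682) = 0.3785.

0.3785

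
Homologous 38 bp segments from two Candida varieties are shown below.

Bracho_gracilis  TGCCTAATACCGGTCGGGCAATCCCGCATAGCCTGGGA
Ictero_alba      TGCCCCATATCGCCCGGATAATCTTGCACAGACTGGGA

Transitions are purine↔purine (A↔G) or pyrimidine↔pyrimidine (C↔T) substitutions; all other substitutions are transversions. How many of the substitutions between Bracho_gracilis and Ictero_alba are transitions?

8

Differing sites — 5:T/C (Ti); 6:A/C (Tv); 10:C/T (Ti); 13:G/C (Tv); 14:T/C (Ti); 18:G/A (Ti); 19:C/T (Ti); 24:C/T (Ti); 25:C/T (Ti); 29:T/C (Ti); 32:C/A (Tv).
Of the 11 differences, 8 transitions and 3 transversions, so the answer is 8.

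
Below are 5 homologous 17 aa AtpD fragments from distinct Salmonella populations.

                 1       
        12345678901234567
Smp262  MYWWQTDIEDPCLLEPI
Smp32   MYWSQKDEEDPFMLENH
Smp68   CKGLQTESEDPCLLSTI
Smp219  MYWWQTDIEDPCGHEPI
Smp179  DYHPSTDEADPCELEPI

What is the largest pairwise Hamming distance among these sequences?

12

Pairwise Hamming distances:
  Smp262 vs Smp32: 7
  Smp262 vs Smp68: 8
  Smp262 vs Smp219: 2
  Smp262 vs Smp179: 7
  Smp32 vs Smp68: 12
  Smp32 vs Smp219: 8
  Smp32 vs Smp179: 10
  Smp68 vs Smp219: 10
  Smp68 vs Smp179: 11
  Smp219 vs Smp179: 8
The largest is 12, between Smp32 and Smp68.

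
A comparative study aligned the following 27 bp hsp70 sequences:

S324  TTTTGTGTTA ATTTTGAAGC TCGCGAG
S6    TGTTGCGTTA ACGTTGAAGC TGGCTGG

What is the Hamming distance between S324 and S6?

7

Mismatches occur at site 2 (T/G), site 6 (T/C), site 12 (T/C), site 13 (T/G), site 22 (C/G), site 25 (G/T), site 26 (A/G).
That gives 7 mismatches out of 27 aligned sites, so the Hamming distance is 7.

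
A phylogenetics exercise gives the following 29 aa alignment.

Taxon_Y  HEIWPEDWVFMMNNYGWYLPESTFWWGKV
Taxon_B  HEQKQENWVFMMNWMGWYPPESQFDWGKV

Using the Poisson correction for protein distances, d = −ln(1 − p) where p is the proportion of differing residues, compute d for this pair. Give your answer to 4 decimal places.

Mismatches occur at site 3 (I↔Q), site 4 (W↔K), site 5 (P↔Q), site 7 (D↔N), site 14 (N↔W), site 15 (Y↔M), site 19 (L↔P), site 23 (T↔Q), site 25 (W↔D).
p = 9/29 = 0.310345.
d = −ln(1 − 0.310345) = −ln(0.689655) = 0.3716.

0.3716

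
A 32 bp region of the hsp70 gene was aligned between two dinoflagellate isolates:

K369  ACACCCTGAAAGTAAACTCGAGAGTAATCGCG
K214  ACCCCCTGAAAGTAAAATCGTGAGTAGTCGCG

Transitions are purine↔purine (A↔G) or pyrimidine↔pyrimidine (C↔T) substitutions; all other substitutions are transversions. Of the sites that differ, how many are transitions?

1

The sequences differ at positions 3 (A/C, transversion), 17 (C/A, transversion), 21 (A/T, transversion), 27 (A/G, transition).
Of the 4 differences, 1 transition and 3 transversions, so the answer is 1.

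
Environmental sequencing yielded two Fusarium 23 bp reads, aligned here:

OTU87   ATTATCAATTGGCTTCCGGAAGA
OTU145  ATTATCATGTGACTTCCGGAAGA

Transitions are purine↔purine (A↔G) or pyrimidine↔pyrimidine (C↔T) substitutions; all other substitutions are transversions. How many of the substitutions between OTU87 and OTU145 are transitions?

Differing sites — 8:A/T (Tv); 9:T/G (Tv); 12:G/A (Ti).
Of the 3 differences, 1 transition and 2 transversions, so the answer is 1.

1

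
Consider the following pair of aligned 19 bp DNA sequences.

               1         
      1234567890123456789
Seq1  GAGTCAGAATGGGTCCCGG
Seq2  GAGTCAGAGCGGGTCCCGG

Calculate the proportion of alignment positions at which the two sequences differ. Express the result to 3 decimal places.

Mismatches occur at site 9 (A↔G), site 10 (T↔C).
There are 2 differences over 19 sites, so p = 2/19 = 0.105.

0.105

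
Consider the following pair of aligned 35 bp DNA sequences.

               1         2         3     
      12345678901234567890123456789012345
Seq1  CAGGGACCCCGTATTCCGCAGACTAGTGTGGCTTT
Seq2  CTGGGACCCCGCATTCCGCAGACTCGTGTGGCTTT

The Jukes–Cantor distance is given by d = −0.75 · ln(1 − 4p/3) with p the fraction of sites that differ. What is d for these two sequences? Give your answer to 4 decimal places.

The sequences differ at positions 2 (A/T), 12 (T/C), 25 (A/C).
p = 3/35 = 0.085714.
d = −0.75 · ln(1 − (4/3)·0.085714) = −0.75 · ln(0.885715) = −0.75 · (-0.121360) = 0.0910.

0.0910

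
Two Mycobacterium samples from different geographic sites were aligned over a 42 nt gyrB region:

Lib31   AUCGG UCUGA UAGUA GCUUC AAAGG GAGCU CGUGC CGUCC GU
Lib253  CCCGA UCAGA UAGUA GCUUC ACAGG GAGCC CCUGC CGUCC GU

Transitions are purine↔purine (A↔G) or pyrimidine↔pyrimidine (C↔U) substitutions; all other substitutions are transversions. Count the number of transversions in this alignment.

The sequences differ at positions 1 (A/C, transversion), 2 (U/C, transition), 5 (G/A, transition), 8 (U/A, transversion), 22 (A/C, transversion), 30 (U/C, transition), 32 (G/C, transversion).
Of the 7 differences, 3 transitions and 4 transversions, so the answer is 4.

4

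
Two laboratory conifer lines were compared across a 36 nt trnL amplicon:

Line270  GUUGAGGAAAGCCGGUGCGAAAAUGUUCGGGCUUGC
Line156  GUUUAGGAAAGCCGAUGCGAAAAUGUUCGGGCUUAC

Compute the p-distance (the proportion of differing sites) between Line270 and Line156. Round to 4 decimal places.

0.0833

Mismatches occur at site 4 (G↔U), site 15 (G↔A), site 35 (G↔A).
There are 3 differences over 36 sites, so p = 3/36 = 0.0833.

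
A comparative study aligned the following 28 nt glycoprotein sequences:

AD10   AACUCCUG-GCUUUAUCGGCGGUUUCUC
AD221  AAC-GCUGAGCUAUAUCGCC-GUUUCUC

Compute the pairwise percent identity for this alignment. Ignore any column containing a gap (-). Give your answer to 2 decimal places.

88.00%

Excluding the 3 gap columns leaves 25 comparable sites.
Mismatches occur at site 5 (C/G), site 13 (U/A), site 19 (G/C).
22 of the 25 comparable sites match, so the percent identity is 22/25 × 100 = 88.00%.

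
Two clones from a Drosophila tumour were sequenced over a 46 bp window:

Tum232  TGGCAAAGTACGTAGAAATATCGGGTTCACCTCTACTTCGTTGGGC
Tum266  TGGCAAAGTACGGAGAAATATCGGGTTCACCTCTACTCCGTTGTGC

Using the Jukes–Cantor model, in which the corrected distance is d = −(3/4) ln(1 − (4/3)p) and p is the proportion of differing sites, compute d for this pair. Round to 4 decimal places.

Mismatches occur at site 13 (T→G), site 38 (T→C), site 44 (G→T).
p = 3/46 = 0.065217.
d = −0.75 · ln(1 − (4/3)·0.065217) = −0.75 · ln(0.913044) = −0.75 · (-0.090971) = 0.0682.

0.0682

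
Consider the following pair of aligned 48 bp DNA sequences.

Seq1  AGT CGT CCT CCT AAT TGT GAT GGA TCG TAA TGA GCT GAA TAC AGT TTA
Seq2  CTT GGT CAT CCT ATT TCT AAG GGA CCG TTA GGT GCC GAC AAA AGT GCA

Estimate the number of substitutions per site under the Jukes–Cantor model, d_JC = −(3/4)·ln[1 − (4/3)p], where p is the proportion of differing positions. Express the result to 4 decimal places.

The sequences differ at positions 1 (A/C), 2 (G/T), 4 (C/G), 8 (C/A), 14 (A/T), 17 (G/C), 19 (G/A), 21 (T/G), 25 (T/C), 29 (A/T), 31 (T/G), 33 (A/T), 36 (T/C), 39 (A/C), 40 (T/A), 42 (C/A), 46 (T/G), 47 (T/C).
p = 18/48 = 0.375000.
d = −0.75 · ln(1 − (4/3)·0.375000) = −0.75 · ln(0.500000) = −0.75 · (-0.693147) = 0.5199.

0.5199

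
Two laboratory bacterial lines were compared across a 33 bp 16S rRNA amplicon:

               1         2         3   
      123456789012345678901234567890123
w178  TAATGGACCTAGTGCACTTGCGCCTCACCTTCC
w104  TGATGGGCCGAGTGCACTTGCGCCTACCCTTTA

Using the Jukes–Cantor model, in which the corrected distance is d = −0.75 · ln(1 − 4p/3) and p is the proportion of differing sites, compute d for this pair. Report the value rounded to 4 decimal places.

Mismatches occur at site 2 (A→G), site 7 (A→G), site 10 (T→G), site 26 (C→A), site 27 (A→C), site 32 (C→T), site 33 (C→A).
p = 7/33 = 0.212121.
d = −0.75 · ln(1 − (4/3)·0.212121) = −0.75 · ln(0.717172) = −0.75 · (-0.332440) = 0.2493.

0.2493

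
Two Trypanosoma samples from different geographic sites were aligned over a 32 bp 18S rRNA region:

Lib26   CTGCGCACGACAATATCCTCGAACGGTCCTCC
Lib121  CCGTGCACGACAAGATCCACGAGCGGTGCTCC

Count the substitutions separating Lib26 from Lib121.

Differing sites — 2:T/C; 4:C/T; 14:T/G; 19:T/A; 23:A/G; 28:C/G.
That gives 6 mismatches out of 32 aligned sites, so the Hamming distance is 6.

6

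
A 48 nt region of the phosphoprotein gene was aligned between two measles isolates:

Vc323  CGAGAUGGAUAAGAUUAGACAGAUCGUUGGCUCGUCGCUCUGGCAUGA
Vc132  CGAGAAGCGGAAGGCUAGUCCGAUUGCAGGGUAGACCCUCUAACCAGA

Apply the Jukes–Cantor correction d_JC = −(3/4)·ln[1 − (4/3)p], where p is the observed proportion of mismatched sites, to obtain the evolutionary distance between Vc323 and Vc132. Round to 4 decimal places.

0.5627

The sequences differ at positions 6 (U/A), 8 (G/C), 9 (A/G), 10 (U/G), 14 (A/G), 15 (U/C), 19 (A/U), 21 (A/C), 25 (C/U), 27 (U/C), 28 (U/A), 31 (C/G), 33 (C/A), 35 (U/A), 37 (G/C), 42 (G/A), 43 (G/A), 45 (A/C), 46 (U/A).
p = 19/48 = 0.395833.
d = −0.75 · ln(1 − (4/3)·0.395833) = −0.75 · ln(0.472223) = −0.75 · (-0.750304) = 0.5627.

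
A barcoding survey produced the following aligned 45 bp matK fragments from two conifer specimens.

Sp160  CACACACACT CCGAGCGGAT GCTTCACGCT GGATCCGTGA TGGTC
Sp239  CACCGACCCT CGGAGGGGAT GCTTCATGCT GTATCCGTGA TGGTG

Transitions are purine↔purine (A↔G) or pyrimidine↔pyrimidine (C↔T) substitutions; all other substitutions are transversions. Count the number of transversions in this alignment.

7

Differing sites — 4:A/C (Tv); 5:C/G (Tv); 8:A/C (Tv); 12:C/G (Tv); 16:C/G (Tv); 27:C/T (Ti); 32:G/T (Tv); 45:C/G (Tv).
Of the 8 differences, 1 transition and 7 transversions, so the answer is 7.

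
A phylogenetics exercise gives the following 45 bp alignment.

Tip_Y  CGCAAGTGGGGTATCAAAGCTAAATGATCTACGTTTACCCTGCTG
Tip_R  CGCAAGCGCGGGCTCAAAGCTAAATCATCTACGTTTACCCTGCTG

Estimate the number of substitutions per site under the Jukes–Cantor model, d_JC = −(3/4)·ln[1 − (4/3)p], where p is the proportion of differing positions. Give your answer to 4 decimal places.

0.1203

The sequences differ at positions 7 (T/C), 9 (G/C), 12 (T/G), 13 (A/C), 26 (G/C).
p = 5/45 = 0.111111.
d = −0.75 · ln(1 − (4/3)·0.111111) = −0.75 · ln(0.851852) = −0.75 · (-0.160342) = 0.1203.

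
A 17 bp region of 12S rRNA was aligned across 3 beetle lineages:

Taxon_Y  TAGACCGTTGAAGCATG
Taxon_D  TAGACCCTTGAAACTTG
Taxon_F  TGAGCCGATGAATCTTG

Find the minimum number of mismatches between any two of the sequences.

Pairwise Hamming distances:
  Taxon_Y vs Taxon_D: 3
  Taxon_Y vs Taxon_F: 6
  Taxon_D vs Taxon_F: 6
The smallest is 3, between Taxon_Y and Taxon_D.

3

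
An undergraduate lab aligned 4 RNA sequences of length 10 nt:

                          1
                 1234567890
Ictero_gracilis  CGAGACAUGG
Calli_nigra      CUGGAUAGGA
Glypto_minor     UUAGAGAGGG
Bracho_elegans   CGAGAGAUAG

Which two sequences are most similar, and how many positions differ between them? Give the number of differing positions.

2

Pairwise Hamming distances:
  Ictero_gracilis vs Calli_nigra: 5
  Ictero_gracilis vs Glypto_minor: 4
  Ictero_gracilis vs Bracho_elegans: 2
  Calli_nigra vs Glypto_minor: 4
  Calli_nigra vs Bracho_elegans: 6
  Glypto_minor vs Bracho_elegans: 4
The smallest is 2, between Ictero_gracilis and Bracho_elegans.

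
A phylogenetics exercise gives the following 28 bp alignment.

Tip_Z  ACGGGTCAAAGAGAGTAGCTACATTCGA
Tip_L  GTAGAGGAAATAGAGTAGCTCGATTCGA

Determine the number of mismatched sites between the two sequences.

9

The sequences differ at positions 1 (A/G), 2 (C/T), 3 (G/A), 5 (G/A), 6 (T/G), 7 (C/G), 11 (G/T), 21 (A/C), 22 (C/G).
That gives 9 mismatches out of 28 aligned sites, so the Hamming distance is 9.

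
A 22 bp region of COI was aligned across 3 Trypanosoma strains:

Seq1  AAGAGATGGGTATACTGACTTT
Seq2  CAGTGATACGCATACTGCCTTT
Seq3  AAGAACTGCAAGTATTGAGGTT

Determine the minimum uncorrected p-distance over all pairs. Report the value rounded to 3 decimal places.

Pairwise Hamming distances:
  Seq1 vs Seq2: 6
  Seq1 vs Seq3: 9
  Seq2 vs Seq3: 12
The smallest is 6 mismatches, between Seq1 and Seq2; p = 6/22 = 0.273.

0.273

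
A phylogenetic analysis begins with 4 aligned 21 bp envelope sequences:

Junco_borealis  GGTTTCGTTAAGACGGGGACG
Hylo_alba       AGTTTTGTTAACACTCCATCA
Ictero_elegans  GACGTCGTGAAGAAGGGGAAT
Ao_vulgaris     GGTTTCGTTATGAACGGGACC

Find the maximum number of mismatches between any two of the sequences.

15

Pairwise Hamming distances:
  Junco_borealis vs Hylo_alba: 9
  Junco_borealis vs Ictero_elegans: 7
  Junco_borealis vs Ao_vulgaris: 4
  Hylo_alba vs Ictero_elegans: 15
  Hylo_alba vs Ao_vulgaris: 11
  Ictero_elegans vs Ao_vulgaris: 8
The largest is 15, between Hylo_alba and Ictero_elegans.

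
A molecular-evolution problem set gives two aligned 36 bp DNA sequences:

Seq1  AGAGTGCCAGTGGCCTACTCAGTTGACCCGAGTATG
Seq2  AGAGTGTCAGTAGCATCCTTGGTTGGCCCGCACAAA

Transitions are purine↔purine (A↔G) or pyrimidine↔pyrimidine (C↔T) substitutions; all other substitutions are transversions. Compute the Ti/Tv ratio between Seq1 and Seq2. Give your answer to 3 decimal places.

2.000

Differing sites — 7:C/T (Ti); 12:G/A (Ti); 15:C/A (Tv); 17:A/C (Tv); 20:C/T (Ti); 21:A/G (Ti); 26:A/G (Ti); 31:A/C (Tv); 32:G/A (Ti); 33:T/C (Ti); 35:T/A (Tv); 36:G/A (Ti).
Of the 12 differences, 8 transitions and 4 transversions, so Ti/Tv = 8/4 = 2.000.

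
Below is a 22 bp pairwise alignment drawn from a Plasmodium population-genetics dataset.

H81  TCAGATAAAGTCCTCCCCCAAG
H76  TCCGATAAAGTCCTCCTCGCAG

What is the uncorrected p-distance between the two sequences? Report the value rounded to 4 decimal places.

0.1818

The sequences differ at positions 3 (A/C), 17 (C/T), 19 (C/G), 20 (A/C).
There are 4 differences over 22 sites, so p = 4/22 = 0.1818.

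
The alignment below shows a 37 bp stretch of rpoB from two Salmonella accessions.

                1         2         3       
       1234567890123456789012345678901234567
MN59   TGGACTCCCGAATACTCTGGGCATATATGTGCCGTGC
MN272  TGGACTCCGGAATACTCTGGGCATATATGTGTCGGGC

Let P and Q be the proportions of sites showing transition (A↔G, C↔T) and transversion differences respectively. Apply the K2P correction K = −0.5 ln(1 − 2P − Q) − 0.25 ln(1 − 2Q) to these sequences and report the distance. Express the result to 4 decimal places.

0.0858

Mismatches occur at site 9 (C↔G, transversion), site 32 (C↔T, transition), site 35 (T↔G, transversion).
Of the 3 differences, 1 transition and 2 transversions over 37 sites: P = 1/37 = 0.027027, Q = 2/37 = 0.054054.
d = −0.5·ln(0.891892) − 0.25·ln(0.891892) = −0.5·(-0.114410) − 0.25·(-0.114410) = 0.0858.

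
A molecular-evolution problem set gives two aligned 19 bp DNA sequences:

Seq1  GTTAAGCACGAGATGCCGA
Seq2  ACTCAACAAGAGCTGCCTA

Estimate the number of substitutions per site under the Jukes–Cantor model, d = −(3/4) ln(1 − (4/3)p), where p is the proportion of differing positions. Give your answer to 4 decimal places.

Differing sites — 1:G/A; 2:T/C; 4:A/C; 6:G/A; 9:C/A; 13:A/C; 18:G/T.
p = 7/19 = 0.368421.
d = −0.75 · ln(1 − (4/3)·0.368421) = −0.75 · ln(0.508772) = −0.75 · (-0.675755) = 0.5068.

0.5068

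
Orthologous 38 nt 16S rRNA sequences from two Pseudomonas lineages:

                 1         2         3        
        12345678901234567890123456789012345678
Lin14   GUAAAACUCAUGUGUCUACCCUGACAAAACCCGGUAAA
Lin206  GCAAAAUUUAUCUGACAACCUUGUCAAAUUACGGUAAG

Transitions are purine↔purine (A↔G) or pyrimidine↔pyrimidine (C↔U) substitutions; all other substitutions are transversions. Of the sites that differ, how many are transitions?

6

Differing sites — 2:U/C (Ti); 7:C/U (Ti); 9:C/U (Ti); 12:G/C (Tv); 15:U/A (Tv); 17:U/A (Tv); 21:C/U (Ti); 24:A/U (Tv); 29:A/U (Tv); 30:C/U (Ti); 31:C/A (Tv); 38:A/G (Ti).
Of the 12 differences, 6 transitions and 6 transversions, so the answer is 6.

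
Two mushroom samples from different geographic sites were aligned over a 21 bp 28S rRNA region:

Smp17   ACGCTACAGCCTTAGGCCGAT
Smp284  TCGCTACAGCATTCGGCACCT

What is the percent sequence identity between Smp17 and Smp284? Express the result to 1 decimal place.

Mismatches occur at site 1 (A/T), site 11 (C/A), site 14 (A/C), site 18 (C/A), site 19 (G/C), site 20 (A/C).
15 of the 21 sites match, so the percent identity is 15/21 × 100 = 71.4%.

71.4%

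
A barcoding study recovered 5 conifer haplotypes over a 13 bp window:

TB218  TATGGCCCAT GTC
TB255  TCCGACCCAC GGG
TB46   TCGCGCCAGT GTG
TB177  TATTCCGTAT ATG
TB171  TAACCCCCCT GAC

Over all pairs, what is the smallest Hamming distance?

Pairwise Hamming distances:
  TB218 vs TB255: 6
  TB218 vs TB46: 6
  TB218 vs TB177: 6
  TB218 vs TB171: 5
  TB255 vs TB46: 7
  TB255 vs TB177: 9
  TB255 vs TB171: 8
  TB46 vs TB177: 8
  TB46 vs TB171: 7
  TB177 vs TB171: 8
The smallest is 5, between TB218 and TB171.

5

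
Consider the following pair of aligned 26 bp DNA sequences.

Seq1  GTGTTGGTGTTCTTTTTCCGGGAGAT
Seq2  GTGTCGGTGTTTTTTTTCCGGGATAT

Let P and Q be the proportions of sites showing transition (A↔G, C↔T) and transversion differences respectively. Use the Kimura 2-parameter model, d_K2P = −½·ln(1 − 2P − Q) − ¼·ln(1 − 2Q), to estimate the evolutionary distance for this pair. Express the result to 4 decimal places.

Differing sites — 5:T/C (Ti); 12:C/T (Ti); 24:G/T (Tv).
Of the 3 differences, 2 transitions and 1 transversion over 26 sites: P = 2/26 = 0.076923, Q = 1/26 = 0.038462.
d = −0.5·ln(0.807692) − 0.25·ln(0.923076) = −0.5·(-0.213574) − 0.25·(-0.080044) = 0.1268.

0.1268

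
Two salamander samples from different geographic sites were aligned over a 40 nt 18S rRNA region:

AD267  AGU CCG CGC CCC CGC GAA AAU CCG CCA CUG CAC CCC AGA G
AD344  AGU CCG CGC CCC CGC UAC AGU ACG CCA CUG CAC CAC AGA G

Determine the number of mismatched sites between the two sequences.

Mismatches occur at site 16 (G↔U), site 18 (A↔C), site 20 (A↔G), site 22 (C↔A), site 35 (C↔A).
That gives 5 mismatches out of 40 aligned sites, so the Hamming distance is 5.

5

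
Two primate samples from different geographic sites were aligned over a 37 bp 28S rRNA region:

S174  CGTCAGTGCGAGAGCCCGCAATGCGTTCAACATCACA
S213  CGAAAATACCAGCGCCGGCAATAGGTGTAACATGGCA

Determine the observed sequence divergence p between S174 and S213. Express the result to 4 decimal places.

0.3514

The sequences differ at positions 3 (T/A), 4 (C/A), 6 (G/A), 8 (G/A), 10 (G/C), 13 (A/C), 17 (C/G), 23 (G/A), 24 (C/G), 27 (T/G), 28 (C/T), 34 (C/G), 35 (A/G).
There are 13 differences over 37 sites, so p = 13/37 = 0.3514.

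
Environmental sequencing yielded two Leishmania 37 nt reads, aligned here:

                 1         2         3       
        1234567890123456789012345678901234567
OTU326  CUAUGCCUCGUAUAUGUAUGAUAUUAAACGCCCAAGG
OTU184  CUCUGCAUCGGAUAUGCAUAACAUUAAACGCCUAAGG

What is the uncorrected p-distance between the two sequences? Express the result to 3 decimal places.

Differing sites — 3:A/C; 7:C/A; 11:U/G; 17:U/C; 20:G/A; 22:U/C; 33:C/U.
There are 7 differences over 37 sites, so p = 7/37 = 0.189.

0.189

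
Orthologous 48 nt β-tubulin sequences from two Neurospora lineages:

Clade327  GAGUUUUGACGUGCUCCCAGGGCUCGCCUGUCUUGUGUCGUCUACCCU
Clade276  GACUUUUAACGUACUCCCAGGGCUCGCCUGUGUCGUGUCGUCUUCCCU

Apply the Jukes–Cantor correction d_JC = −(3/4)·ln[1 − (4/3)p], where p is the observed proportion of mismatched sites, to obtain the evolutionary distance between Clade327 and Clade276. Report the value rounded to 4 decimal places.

0.1367

Differing sites — 3:G/C; 8:G/A; 13:G/A; 32:C/G; 34:U/C; 44:A/U.
p = 6/48 = 0.125000.
d = −0.75 · ln(1 − (4/3)·0.125000) = −0.75 · ln(0.833333) = −0.75 · (-0.182322) = 0.1367.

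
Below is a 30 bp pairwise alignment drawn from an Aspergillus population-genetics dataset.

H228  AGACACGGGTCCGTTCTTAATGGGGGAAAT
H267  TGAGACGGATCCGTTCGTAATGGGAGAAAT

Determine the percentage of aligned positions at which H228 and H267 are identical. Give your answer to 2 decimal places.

Mismatches occur at site 1 (A→T), site 4 (C→G), site 9 (G→A), site 17 (T→G), site 25 (G→A).
25 of the 30 sites match, so the percent identity is 25/30 × 100 = 83.33%.

83.33%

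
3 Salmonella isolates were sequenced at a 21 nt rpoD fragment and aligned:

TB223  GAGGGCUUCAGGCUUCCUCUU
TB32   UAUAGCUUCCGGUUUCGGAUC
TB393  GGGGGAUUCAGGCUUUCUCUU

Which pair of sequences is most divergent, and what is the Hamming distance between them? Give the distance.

12

Pairwise Hamming distances:
  TB223 vs TB32: 9
  TB223 vs TB393: 3
  TB32 vs TB393: 12
The largest is 12, between TB32 and TB393.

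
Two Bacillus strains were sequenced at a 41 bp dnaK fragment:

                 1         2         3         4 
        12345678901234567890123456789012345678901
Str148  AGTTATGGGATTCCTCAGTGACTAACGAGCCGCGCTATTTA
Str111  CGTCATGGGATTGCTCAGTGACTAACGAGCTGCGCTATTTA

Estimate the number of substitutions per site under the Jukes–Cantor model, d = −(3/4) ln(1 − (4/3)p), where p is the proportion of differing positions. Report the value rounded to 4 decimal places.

0.1045

The sequences differ at positions 1 (A/C), 4 (T/C), 13 (C/G), 31 (C/T).
p = 4/41 = 0.097561.
d = −0.75 · ln(1 − (4/3)·0.097561) = −0.75 · ln(0.869919) = −0.75 · (-0.139355) = 0.1045.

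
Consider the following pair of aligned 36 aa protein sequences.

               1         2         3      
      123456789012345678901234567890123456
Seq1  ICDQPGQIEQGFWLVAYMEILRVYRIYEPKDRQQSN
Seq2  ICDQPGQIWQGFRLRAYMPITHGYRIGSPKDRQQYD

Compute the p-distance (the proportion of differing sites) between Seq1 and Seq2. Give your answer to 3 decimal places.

The sequences differ at positions 9 (E/W), 13 (W/R), 15 (V/R), 19 (E/P), 21 (L/T), 22 (R/H), 23 (V/G), 27 (Y/G), 28 (E/S), 35 (S/Y), 36 (N/D).
There are 11 differences over 36 sites, so p = 11/36 = 0.306.

0.306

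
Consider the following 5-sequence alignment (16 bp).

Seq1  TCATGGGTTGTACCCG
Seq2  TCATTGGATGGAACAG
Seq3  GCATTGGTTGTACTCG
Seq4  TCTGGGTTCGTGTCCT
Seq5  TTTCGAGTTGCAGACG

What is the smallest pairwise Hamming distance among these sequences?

3

Pairwise Hamming distances:
  Seq1 vs Seq2: 5
  Seq1 vs Seq3: 3
  Seq1 vs Seq4: 7
  Seq1 vs Seq5: 7
  Seq2 vs Seq3: 6
  Seq2 vs Seq4: 11
  Seq2 vs Seq5: 10
  Seq3 vs Seq4: 10
  Seq3 vs Seq5: 9
  Seq4 vs Seq5: 10
The smallest is 3, between Seq1 and Seq3.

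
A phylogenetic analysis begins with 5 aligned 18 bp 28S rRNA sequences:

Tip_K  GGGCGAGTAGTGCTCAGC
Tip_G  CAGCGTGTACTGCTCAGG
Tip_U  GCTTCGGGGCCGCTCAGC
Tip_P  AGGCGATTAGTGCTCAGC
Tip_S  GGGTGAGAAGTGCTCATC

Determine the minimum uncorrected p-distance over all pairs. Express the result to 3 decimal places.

0.111

Pairwise Hamming distances:
  Tip_K vs Tip_G: 5
  Tip_K vs Tip_U: 9
  Tip_K vs Tip_P: 2
  Tip_K vs Tip_S: 3
  Tip_G vs Tip_U: 10
  Tip_G vs Tip_P: 6
  Tip_G vs Tip_S: 8
  Tip_U vs Tip_P: 11
  Tip_U vs Tip_S: 9
  Tip_P vs Tip_S: 5
The smallest is 2 mismatches, between Tip_K and Tip_P; p = 2/18 = 0.111.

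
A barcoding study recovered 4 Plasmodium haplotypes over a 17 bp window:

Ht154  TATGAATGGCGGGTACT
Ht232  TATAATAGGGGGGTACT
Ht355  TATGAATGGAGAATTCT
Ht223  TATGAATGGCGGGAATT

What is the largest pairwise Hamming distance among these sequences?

7

Pairwise Hamming distances:
  Ht154 vs Ht232: 4
  Ht154 vs Ht355: 4
  Ht154 vs Ht223: 2
  Ht232 vs Ht355: 7
  Ht232 vs Ht223: 6
  Ht355 vs Ht223: 6
The largest is 7, between Ht232 and Ht355.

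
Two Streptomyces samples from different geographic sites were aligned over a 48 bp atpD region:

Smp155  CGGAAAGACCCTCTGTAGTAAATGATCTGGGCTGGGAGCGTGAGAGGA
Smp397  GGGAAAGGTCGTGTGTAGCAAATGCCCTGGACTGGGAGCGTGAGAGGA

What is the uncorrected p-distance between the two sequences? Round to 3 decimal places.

0.188

The sequences differ at positions 1 (C/G), 8 (A/G), 9 (C/T), 11 (C/G), 13 (C/G), 19 (T/C), 25 (A/C), 26 (T/C), 31 (G/A).
There are 9 differences over 48 sites, so p = 9/48 = 0.188.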